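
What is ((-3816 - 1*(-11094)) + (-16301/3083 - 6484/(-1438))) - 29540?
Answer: -49349388707/2216677 ≈ -22263.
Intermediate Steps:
((-3816 - 1*(-11094)) + (-16301/3083 - 6484/(-1438))) - 29540 = ((-3816 + 11094) + (-16301*1/3083 - 6484*(-1/1438))) - 29540 = (7278 + (-16301/3083 + 3242/719)) - 29540 = (7278 - 1725333/2216677) - 29540 = 16131249873/2216677 - 29540 = -49349388707/2216677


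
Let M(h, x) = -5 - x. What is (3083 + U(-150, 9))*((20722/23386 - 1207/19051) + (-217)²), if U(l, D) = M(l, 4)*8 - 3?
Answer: 31553578088120896/222763343 ≈ 1.4165e+8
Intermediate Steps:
U(l, D) = -75 (U(l, D) = (-5 - 1*4)*8 - 3 = (-5 - 4)*8 - 3 = -9*8 - 3 = -72 - 3 = -75)
(3083 + U(-150, 9))*((20722/23386 - 1207/19051) + (-217)²) = (3083 - 75)*((20722/23386 - 1207/19051) + (-217)²) = 3008*((20722*(1/23386) - 1207*1/19051) + 47089) = 3008*((10361/11693 - 1207/19051) + 47089) = 3008*(183273960/222763343 + 47089) = 3008*(10489886332487/222763343) = 31553578088120896/222763343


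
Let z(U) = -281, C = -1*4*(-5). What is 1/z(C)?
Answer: -1/281 ≈ -0.0035587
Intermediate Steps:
C = 20 (C = -4*(-5) = 20)
1/z(C) = 1/(-281) = -1/281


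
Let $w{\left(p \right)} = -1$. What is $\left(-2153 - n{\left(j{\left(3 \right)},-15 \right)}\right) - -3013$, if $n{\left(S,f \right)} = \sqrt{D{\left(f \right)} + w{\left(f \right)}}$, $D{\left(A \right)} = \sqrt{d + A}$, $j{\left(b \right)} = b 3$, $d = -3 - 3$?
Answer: $860 - \sqrt{-1 + i \sqrt{21}} \approx 858.64 - 1.6868 i$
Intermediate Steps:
$d = -6$ ($d = -3 - 3 = -6$)
$j{\left(b \right)} = 3 b$
$D{\left(A \right)} = \sqrt{-6 + A}$
$n{\left(S,f \right)} = \sqrt{-1 + \sqrt{-6 + f}}$ ($n{\left(S,f \right)} = \sqrt{\sqrt{-6 + f} - 1} = \sqrt{-1 + \sqrt{-6 + f}}$)
$\left(-2153 - n{\left(j{\left(3 \right)},-15 \right)}\right) - -3013 = \left(-2153 - \sqrt{-1 + \sqrt{-6 - 15}}\right) - -3013 = \left(-2153 - \sqrt{-1 + \sqrt{-21}}\right) + 3013 = \left(-2153 - \sqrt{-1 + i \sqrt{21}}\right) + 3013 = 860 - \sqrt{-1 + i \sqrt{21}}$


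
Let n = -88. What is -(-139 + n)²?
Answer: -51529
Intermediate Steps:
-(-139 + n)² = -(-139 - 88)² = -1*(-227)² = -1*51529 = -51529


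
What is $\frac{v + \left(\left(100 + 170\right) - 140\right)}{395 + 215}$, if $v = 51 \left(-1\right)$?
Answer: $\frac{79}{610} \approx 0.12951$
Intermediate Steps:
$v = -51$
$\frac{v + \left(\left(100 + 170\right) - 140\right)}{395 + 215} = \frac{-51 + \left(\left(100 + 170\right) - 140\right)}{395 + 215} = \frac{-51 + \left(270 - 140\right)}{610} = \left(-51 + 130\right) \frac{1}{610} = 79 \cdot \frac{1}{610} = \frac{79}{610}$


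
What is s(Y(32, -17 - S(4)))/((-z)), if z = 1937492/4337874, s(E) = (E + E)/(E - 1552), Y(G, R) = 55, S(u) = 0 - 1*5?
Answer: 39763845/241702127 ≈ 0.16452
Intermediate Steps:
S(u) = -5 (S(u) = 0 - 5 = -5)
s(E) = 2*E/(-1552 + E) (s(E) = (2*E)/(-1552 + E) = 2*E/(-1552 + E))
z = 968746/2168937 (z = 1937492*(1/4337874) = 968746/2168937 ≈ 0.44665)
s(Y(32, -17 - S(4)))/((-z)) = (2*55/(-1552 + 55))/((-1*968746/2168937)) = (2*55/(-1497))/(-968746/2168937) = (2*55*(-1/1497))*(-2168937/968746) = -110/1497*(-2168937/968746) = 39763845/241702127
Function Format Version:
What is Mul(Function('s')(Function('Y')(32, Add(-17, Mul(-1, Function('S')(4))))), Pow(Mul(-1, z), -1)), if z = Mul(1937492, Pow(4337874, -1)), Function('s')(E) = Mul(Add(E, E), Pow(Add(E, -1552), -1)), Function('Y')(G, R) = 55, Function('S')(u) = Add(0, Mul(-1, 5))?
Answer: Rational(39763845, 241702127) ≈ 0.16452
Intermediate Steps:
Function('S')(u) = -5 (Function('S')(u) = Add(0, -5) = -5)
Function('s')(E) = Mul(2, E, Pow(Add(-1552, E), -1)) (Function('s')(E) = Mul(Mul(2, E), Pow(Add(-1552, E), -1)) = Mul(2, E, Pow(Add(-1552, E), -1)))
z = Rational(968746, 2168937) (z = Mul(1937492, Rational(1, 4337874)) = Rational(968746, 2168937) ≈ 0.44665)
Mul(Function('s')(Function('Y')(32, Add(-17, Mul(-1, Function('S')(4))))), Pow(Mul(-1, z), -1)) = Mul(Mul(2, 55, Pow(Add(-1552, 55), -1)), Pow(Mul(-1, Rational(968746, 2168937)), -1)) = Mul(Mul(2, 55, Pow(-1497, -1)), Pow(Rational(-968746, 2168937), -1)) = Mul(Mul(2, 55, Rational(-1, 1497)), Rational(-2168937, 968746)) = Mul(Rational(-110, 1497), Rational(-2168937, 968746)) = Rational(39763845, 241702127)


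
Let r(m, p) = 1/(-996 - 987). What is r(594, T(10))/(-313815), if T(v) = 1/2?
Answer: 1/622295145 ≈ 1.6070e-9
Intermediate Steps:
T(v) = ½
r(m, p) = -1/1983 (r(m, p) = 1/(-1983) = -1/1983)
r(594, T(10))/(-313815) = -1/1983/(-313815) = -1/1983*(-1/313815) = 1/622295145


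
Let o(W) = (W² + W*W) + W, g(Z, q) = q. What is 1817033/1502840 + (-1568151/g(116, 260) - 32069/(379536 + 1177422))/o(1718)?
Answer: 1043170665988016987/863519903443849470 ≈ 1.2080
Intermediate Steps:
o(W) = W + 2*W² (o(W) = (W² + W²) + W = 2*W² + W = W + 2*W²)
1817033/1502840 + (-1568151/g(116, 260) - 32069/(379536 + 1177422))/o(1718) = 1817033/1502840 + (-1568151/260 - 32069/(379536 + 1177422))/((1718*(1 + 2*1718))) = 1817033*(1/1502840) + (-1568151*1/260 - 32069/1556958)/((1718*(1 + 3436))) = 1817033/1502840 + (-120627/20 - 32069*1/1556958)/((1718*3437)) = 1817033/1502840 + (-120627/20 - 32069/1556958)/5904766 = 1817033/1502840 - 93905907023/15569580*1/5904766 = 1817033/1502840 - 93905907023/91934726618280 = 1043170665988016987/863519903443849470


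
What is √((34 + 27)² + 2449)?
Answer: √6170 ≈ 78.549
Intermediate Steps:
√((34 + 27)² + 2449) = √(61² + 2449) = √(3721 + 2449) = √6170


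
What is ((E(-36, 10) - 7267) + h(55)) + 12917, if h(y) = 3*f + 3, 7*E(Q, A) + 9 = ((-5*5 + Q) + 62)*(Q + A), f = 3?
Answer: 5657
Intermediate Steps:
E(Q, A) = -9/7 + (37 + Q)*(A + Q)/7 (E(Q, A) = -9/7 + (((-5*5 + Q) + 62)*(Q + A))/7 = -9/7 + (((-25 + Q) + 62)*(A + Q))/7 = -9/7 + ((37 + Q)*(A + Q))/7 = -9/7 + (37 + Q)*(A + Q)/7)
h(y) = 12 (h(y) = 3*3 + 3 = 9 + 3 = 12)
((E(-36, 10) - 7267) + h(55)) + 12917 = (((-9/7 + (⅐)*(-36)² + (37/7)*10 + (37/7)*(-36) + (⅐)*10*(-36)) - 7267) + 12) + 12917 = (((-9/7 + (⅐)*1296 + 370/7 - 1332/7 - 360/7) - 7267) + 12) + 12917 = (((-9/7 + 1296/7 + 370/7 - 1332/7 - 360/7) - 7267) + 12) + 12917 = ((-5 - 7267) + 12) + 12917 = (-7272 + 12) + 12917 = -7260 + 12917 = 5657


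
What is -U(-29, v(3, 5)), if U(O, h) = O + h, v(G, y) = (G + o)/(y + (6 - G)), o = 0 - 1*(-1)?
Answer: 57/2 ≈ 28.500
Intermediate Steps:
o = 1 (o = 0 + 1 = 1)
v(G, y) = (1 + G)/(6 + y - G) (v(G, y) = (G + 1)/(y + (6 - G)) = (1 + G)/(6 + y - G))
-U(-29, v(3, 5)) = -(-29 + (1 + 3)/(6 + 5 - 1*3)) = -(-29 + 4/(6 + 5 - 3)) = -(-29 + 4/8) = -(-29 + (1/8)*4) = -(-29 + 1/2) = -1*(-57/2) = 57/2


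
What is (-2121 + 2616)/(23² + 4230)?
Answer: 495/4759 ≈ 0.10401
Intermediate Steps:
(-2121 + 2616)/(23² + 4230) = 495/(529 + 4230) = 495/4759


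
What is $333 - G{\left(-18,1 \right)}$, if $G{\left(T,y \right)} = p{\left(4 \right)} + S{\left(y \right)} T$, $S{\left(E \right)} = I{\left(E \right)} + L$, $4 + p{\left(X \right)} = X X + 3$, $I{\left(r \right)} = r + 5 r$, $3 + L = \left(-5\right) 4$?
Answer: $12$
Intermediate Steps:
$L = -23$ ($L = -3 - 20 = -23$)
$I{\left(r \right)} = 6 r$
$p{\left(X \right)} = -1 + X^{2}$ ($p{\left(X \right)} = -4 + \left(X X + 3\right) = -4 + \left(X^{2} + 3\right) = -4 + \left(3 + X^{2}\right) = -1 + X^{2}$)
$S{\left(E \right)} = -23 + 6 E$ ($S{\left(E \right)} = 6 E - 23 = -23 + 6 E$)
$G{\left(T,y \right)} = 15 + T \left(-23 + 6 y\right)$ ($G{\left(T,y \right)} = \left(-1 + 4^{2}\right) + \left(-23 + 6 y\right) T = \left(-1 + 16\right) + T \left(-23 + 6 y\right) = 15 + T \left(-23 + 6 y\right)$)
$333 - G{\left(-18,1 \right)} = 333 - \left(15 - 18 \left(-23 + 6 \cdot 1\right)\right) = 333 - \left(15 - 18 \left(-23 + 6\right)\right) = 333 - \left(15 - -306\right) = 333 - \left(15 + 306\right) = 333 - 321 = 12$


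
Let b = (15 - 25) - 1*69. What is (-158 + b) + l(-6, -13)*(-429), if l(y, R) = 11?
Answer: -4956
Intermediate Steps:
b = -79 (b = -10 - 69 = -79)
(-158 + b) + l(-6, -13)*(-429) = (-158 - 79) + 11*(-429) = -237 - 4719 = -4956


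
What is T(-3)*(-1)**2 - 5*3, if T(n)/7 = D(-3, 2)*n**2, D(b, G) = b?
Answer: -204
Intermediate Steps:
T(n) = -21*n**2 (T(n) = 7*(-3*n**2) = -21*n**2)
T(-3)*(-1)**2 - 5*3 = -21*(-3)**2*(-1)**2 - 5*3 = -21*9*1 - 15 = -189*1 - 15 = -189 - 15 = -204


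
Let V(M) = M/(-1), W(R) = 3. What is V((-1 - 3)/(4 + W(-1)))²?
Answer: 16/49 ≈ 0.32653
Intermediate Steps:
V(M) = -M (V(M) = M*(-1) = -M)
V((-1 - 3)/(4 + W(-1)))² = (-(-1 - 3)/(4 + 3))² = (-(-4)/7)² = (-1*(-4/7))² = (4/7)² = 16/49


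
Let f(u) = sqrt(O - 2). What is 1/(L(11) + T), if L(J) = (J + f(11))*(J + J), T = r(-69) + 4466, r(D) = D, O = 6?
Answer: 1/4683 ≈ 0.00021354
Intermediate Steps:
T = 4397 (T = -69 + 4466 = 4397)
f(u) = 2 (f(u) = sqrt(6 - 2) = sqrt(4) = 2)
L(J) = 2*J*(2 + J) (L(J) = (J + 2)*(J + J) = (2 + J)*(2*J) = 2*J*(2 + J))
1/(L(11) + T) = 1/(2*11*(2 + 11) + 4397) = 1/(2*11*13 + 4397) = 1/(286 + 4397) = 1/4683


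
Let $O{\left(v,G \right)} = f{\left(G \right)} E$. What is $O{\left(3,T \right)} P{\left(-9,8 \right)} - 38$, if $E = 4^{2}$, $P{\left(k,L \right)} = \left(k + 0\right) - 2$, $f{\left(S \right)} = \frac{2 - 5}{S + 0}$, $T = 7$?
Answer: $\frac{262}{7} \approx 37.429$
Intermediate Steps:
$f{\left(S \right)} = - \frac{3}{S}$
$P{\left(k,L \right)} = -2 + k$ ($P{\left(k,L \right)} = k - 2 = -2 + k$)
$E = 16$
$O{\left(v,G \right)} = - \frac{48}{G}$ ($O{\left(v,G \right)} = - \frac{3}{G} 16 = - \frac{48}{G}$)
$O{\left(3,T \right)} P{\left(-9,8 \right)} - 38 = - \frac{48}{7} \left(-2 - 9\right) - 38 = \left(-48\right) \frac{1}{7} \left(-11\right) - 38 = \left(- \frac{48}{7}\right) \left(-11\right) - 38 = \frac{528}{7} - 38 = \frac{262}{7}$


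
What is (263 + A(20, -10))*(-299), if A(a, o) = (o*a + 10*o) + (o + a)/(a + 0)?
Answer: 21827/2 ≈ 10914.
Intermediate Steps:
A(a, o) = 10*o + a*o + (a + o)/a (A(a, o) = (a*o + 10*o) + (a + o)/a = (10*o + a*o) + (a + o)/a = 10*o + a*o + (a + o)/a)
(263 + A(20, -10))*(-299) = (263 + (1 + 10*(-10) + 20*(-10) - 10/20))*(-299) = (263 + (1 - 100 - 200 - 10*1/20))*(-299) = (263 + (1 - 100 - 200 - 1/2))*(-299) = (263 - 599/2)*(-299) = -73/2*(-299) = 21827/2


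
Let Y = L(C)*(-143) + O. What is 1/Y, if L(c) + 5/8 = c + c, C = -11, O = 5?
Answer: 8/25923 ≈ 0.00030861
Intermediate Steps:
L(c) = -5/8 + 2*c (L(c) = -5/8 + (c + c) = -5/8 + 2*c)
Y = 25923/8 (Y = (-5/8 + 2*(-11))*(-143) + 5 = (-5/8 - 22)*(-143) + 5 = -181/8*(-143) + 5 = 25883/8 + 5 = 25923/8 ≈ 3240.4)
1/Y = 1/(25923/8) = 8/25923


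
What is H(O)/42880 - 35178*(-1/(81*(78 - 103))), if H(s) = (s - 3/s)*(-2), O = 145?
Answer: -729359573/41968800 ≈ -17.379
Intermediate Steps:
H(s) = -2*s + 6/s
H(O)/42880 - 35178*(-1/(81*(78 - 103))) = (-2*145 + 6/145)/42880 - 35178*(-1/(81*(78 - 103))) = (-290 + 6*(1/145))*(1/42880) - 35178/((-81*(-25))) = (-290 + 6/145)*(1/42880) - 35178/2025 = -42044/145*1/42880 - 35178*1/2025 = -10511/1554400 - 11726/675 = -729359573/41968800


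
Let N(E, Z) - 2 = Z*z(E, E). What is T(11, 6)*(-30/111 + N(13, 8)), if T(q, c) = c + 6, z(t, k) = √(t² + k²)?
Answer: 768/37 + 1248*√2 ≈ 1785.7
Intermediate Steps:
z(t, k) = √(k² + t²)
T(q, c) = 6 + c
N(E, Z) = 2 + Z*√2*√(E²) (N(E, Z) = 2 + Z*√(E² + E²) = 2 + Z*√(2*E²) = 2 + Z*(√2*√(E²)) = 2 + Z*√2*√(E²))
T(11, 6)*(-30/111 + N(13, 8)) = (6 + 6)*(-30/111 + (2 + 8*√2*√(13²))) = 12*(-30*1/111 + (2 + 8*√2*√169)) = 12*(-10/37 + (2 + 8*√2*13)) = 12*(-10/37 + (2 + 104*√2)) = 12*(64/37 + 104*√2) = 768/37 + 1248*√2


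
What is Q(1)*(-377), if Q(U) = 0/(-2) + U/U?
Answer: -377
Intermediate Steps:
Q(U) = 1 (Q(U) = 0*(-1/2) + 1 = 0 + 1 = 1)
Q(1)*(-377) = 1*(-377) = -377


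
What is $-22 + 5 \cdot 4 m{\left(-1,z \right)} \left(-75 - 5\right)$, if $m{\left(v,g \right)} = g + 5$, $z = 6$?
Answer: $-17622$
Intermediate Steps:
$m{\left(v,g \right)} = 5 + g$
$-22 + 5 \cdot 4 m{\left(-1,z \right)} \left(-75 - 5\right) = -22 + 5 \cdot 4 \left(5 + 6\right) \left(-75 - 5\right) = -22 + 20 \cdot 11 \left(-80\right) = -22 + 220 \left(-80\right) = -22 - 17600 = -17622$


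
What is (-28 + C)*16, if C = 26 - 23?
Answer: -400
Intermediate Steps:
C = 3
(-28 + C)*16 = (-28 + 3)*16 = -25*16 = -400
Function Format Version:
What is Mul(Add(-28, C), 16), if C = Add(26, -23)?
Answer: -400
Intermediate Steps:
C = 3
Mul(Add(-28, C), 16) = Mul(Add(-28, 3), 16) = Mul(-25, 16) = -400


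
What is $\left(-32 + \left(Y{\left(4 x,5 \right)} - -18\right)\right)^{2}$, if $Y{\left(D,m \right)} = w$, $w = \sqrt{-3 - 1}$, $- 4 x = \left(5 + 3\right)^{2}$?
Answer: $192 - 56 i \approx 192.0 - 56.0 i$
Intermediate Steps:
$x = -16$ ($x = - \frac{\left(5 + 3\right)^{2}}{4} = - \frac{8^{2}}{4} = \left(- \frac{1}{4}\right) 64 = -16$)
$w = 2 i$ ($w = \sqrt{-4} = 2 i \approx 2.0 i$)
$Y{\left(D,m \right)} = 2 i$
$\left(-32 + \left(Y{\left(4 x,5 \right)} - -18\right)\right)^{2} = \left(-32 + \left(2 i - -18\right)\right)^{2} = \left(-32 + \left(2 i + 18\right)\right)^{2} = \left(-32 + \left(18 + 2 i\right)\right)^{2} = \left(-14 + 2 i\right)^{2}$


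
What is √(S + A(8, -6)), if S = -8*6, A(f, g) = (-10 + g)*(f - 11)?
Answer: 0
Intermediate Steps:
A(f, g) = (-11 + f)*(-10 + g) (A(f, g) = (-10 + g)*(-11 + f) = (-11 + f)*(-10 + g))
S = -48
√(S + A(8, -6)) = √(-48 + (110 - 11*(-6) - 10*8 + 8*(-6))) = √(-48 + (110 + 66 - 80 - 48)) = √(-48 + 48) = √0 = 0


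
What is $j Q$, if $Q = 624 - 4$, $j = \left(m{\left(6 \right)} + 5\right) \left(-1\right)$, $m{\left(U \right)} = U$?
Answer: $-6820$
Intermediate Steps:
$j = -11$ ($j = \left(6 + 5\right) \left(-1\right) = 11 \left(-1\right) = -11$)
$Q = 620$ ($Q = 624 - 4 = 620$)
$j Q = \left(-11\right) 620 = -6820$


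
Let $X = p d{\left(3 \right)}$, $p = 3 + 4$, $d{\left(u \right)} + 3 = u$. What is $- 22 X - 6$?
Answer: $-6$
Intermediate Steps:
$d{\left(u \right)} = -3 + u$
$p = 7$
$X = 0$ ($X = 7 \left(-3 + 3\right) = 7 \cdot 0 = 0$)
$- 22 X - 6 = \left(-22\right) 0 - 6 = 0 - 6 = -6$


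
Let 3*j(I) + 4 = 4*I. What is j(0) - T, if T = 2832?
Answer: -8500/3 ≈ -2833.3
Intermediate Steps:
j(I) = -4/3 + 4*I/3 (j(I) = -4/3 + (4*I)/3 = -4/3 + 4*I/3)
j(0) - T = (-4/3 + (4/3)*0) - 1*2832 = (-4/3 + 0) - 2832 = -4/3 - 2832 = -8500/3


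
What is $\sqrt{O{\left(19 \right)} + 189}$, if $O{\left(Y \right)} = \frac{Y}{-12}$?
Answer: $\frac{\sqrt{6747}}{6} \approx 13.69$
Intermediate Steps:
$O{\left(Y \right)} = - \frac{Y}{12}$ ($O{\left(Y \right)} = Y \left(- \frac{1}{12}\right) = - \frac{Y}{12}$)
$\sqrt{O{\left(19 \right)} + 189} = \sqrt{\left(- \frac{1}{12}\right) 19 + 189} = \sqrt{- \frac{19}{12} + 189} = \sqrt{\frac{2249}{12}} = \frac{\sqrt{6747}}{6}$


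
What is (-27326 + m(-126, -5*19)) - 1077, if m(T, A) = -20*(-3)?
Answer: -28343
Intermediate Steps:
m(T, A) = 60
(-27326 + m(-126, -5*19)) - 1077 = (-27326 + 60) - 1077 = -27266 - 1077 = -28343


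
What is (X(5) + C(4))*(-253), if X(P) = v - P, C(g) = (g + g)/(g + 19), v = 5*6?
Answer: -6413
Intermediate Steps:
v = 30
C(g) = 2*g/(19 + g) (C(g) = (2*g)/(19 + g) = 2*g/(19 + g))
X(P) = 30 - P
(X(5) + C(4))*(-253) = ((30 - 1*5) + 2*4/(19 + 4))*(-253) = ((30 - 5) + 2*4/23)*(-253) = (25 + 2*4*(1/23))*(-253) = (25 + 8/23)*(-253) = (583/23)*(-253) = -6413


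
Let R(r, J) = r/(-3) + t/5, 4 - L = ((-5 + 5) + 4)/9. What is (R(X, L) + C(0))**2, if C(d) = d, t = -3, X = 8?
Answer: 2401/225 ≈ 10.671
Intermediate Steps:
L = 32/9 (L = 4 - ((-5 + 5) + 4)/9 = 4 - (0 + 4)/9 = 4 - 4/9 = 32/9 ≈ 3.5556)
R(r, J) = -3/5 - r/3 (R(r, J) = r/(-3) - 3/5 = r*(-1/3) - 3*1/5 = -r/3 - 3/5 = -3/5 - r/3)
(R(X, L) + C(0))**2 = ((-3/5 - 1/3*8) + 0)**2 = ((-3/5 - 8/3) + 0)**2 = (-49/15 + 0)**2 = (-49/15)**2 = 2401/225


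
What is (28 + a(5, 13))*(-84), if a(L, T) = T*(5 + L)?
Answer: -13272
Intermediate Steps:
(28 + a(5, 13))*(-84) = (28 + 13*(5 + 5))*(-84) = (28 + 13*10)*(-84) = (28 + 130)*(-84) = 158*(-84) = -13272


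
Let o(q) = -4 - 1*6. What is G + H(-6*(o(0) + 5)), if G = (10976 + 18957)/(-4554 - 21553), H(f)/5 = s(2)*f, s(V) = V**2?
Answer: 15634267/26107 ≈ 598.85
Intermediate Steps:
o(q) = -10 (o(q) = -4 - 6 = -10)
H(f) = 20*f (H(f) = 5*(2**2*f) = 5*(4*f) = 20*f)
G = -29933/26107 (G = 29933/(-26107) = 29933*(-1/26107) = -29933/26107 ≈ -1.1466)
G + H(-6*(o(0) + 5)) = -29933/26107 + 20*(-6*(-10 + 5)) = -29933/26107 + 20*(-6*(-5)) = -29933/26107 + 20*30 = -29933/26107 + 600 = 15634267/26107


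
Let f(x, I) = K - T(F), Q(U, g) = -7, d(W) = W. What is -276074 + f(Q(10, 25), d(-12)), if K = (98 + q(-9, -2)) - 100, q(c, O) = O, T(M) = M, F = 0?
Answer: -276078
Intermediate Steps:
K = -4 (K = (98 - 2) - 100 = 96 - 100 = -4)
f(x, I) = -4 (f(x, I) = -4 - 1*0 = -4 + 0 = -4)
-276074 + f(Q(10, 25), d(-12)) = -276074 - 4 = -276078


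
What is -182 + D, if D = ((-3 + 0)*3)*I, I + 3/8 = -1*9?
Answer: -781/8 ≈ -97.625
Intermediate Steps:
I = -75/8 (I = -3/8 - 1*9 = -3/8 - 9 = -75/8 ≈ -9.3750)
D = 675/8 (D = ((-3 + 0)*3)*(-75/8) = -3*3*(-75/8) = -9*(-75/8) = 675/8 ≈ 84.375)
-182 + D = -182 + 675/8 = -781/8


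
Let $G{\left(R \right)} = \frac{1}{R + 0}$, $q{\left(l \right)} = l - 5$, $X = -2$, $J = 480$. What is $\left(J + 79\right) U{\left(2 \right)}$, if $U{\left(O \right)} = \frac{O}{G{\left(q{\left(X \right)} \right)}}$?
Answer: $-7826$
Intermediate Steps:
$q{\left(l \right)} = -5 + l$ ($q{\left(l \right)} = l - 5 = -5 + l$)
$G{\left(R \right)} = \frac{1}{R}$
$U{\left(O \right)} = - 7 O$ ($U{\left(O \right)} = \frac{O}{\frac{1}{-5 - 2}} = \frac{O}{\frac{1}{-7}} = \frac{O}{- \frac{1}{7}} = O \left(-7\right) = - 7 O$)
$\left(J + 79\right) U{\left(2 \right)} = \left(480 + 79\right) \left(\left(-7\right) 2\right) = 559 \left(-14\right) = -7826$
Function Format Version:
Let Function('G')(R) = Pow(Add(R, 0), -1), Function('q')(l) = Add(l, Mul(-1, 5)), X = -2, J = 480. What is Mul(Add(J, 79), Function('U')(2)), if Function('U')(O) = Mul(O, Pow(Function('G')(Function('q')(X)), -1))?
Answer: -7826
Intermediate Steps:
Function('q')(l) = Add(-5, l) (Function('q')(l) = Add(l, -5) = Add(-5, l))
Function('G')(R) = Pow(R, -1)
Function('U')(O) = Mul(-7, O) (Function('U')(O) = Mul(O, Pow(Pow(Add(-5, -2), -1), -1)) = Mul(O, Pow(Pow(-7, -1), -1)) = Mul(O, Pow(Rational(-1, 7), -1)) = Mul(O, -7) = Mul(-7, O))
Mul(Add(J, 79), Function('U')(2)) = Mul(Add(480, 79), Mul(-7, 2)) = Mul(559, -14) = -7826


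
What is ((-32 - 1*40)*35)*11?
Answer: -27720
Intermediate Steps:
((-32 - 1*40)*35)*11 = ((-32 - 40)*35)*11 = -72*35*11 = -2520*11 = -27720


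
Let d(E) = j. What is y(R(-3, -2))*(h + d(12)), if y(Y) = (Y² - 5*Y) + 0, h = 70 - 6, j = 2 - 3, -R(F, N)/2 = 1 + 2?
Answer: 4158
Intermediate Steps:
R(F, N) = -6 (R(F, N) = -2*(1 + 2) = -2*3 = -6)
j = -1
h = 64
d(E) = -1
y(Y) = Y² - 5*Y
y(R(-3, -2))*(h + d(12)) = (-6*(-5 - 6))*(64 - 1) = -6*(-11)*63 = 66*63 = 4158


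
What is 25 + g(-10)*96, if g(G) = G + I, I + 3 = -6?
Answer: -1799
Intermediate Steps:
I = -9 (I = -3 - 6 = -9)
g(G) = -9 + G (g(G) = G - 9 = -9 + G)
25 + g(-10)*96 = 25 + (-9 - 10)*96 = 25 - 19*96 = 25 - 1824 = -1799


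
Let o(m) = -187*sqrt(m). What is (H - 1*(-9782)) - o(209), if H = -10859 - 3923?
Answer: -5000 + 187*sqrt(209) ≈ -2296.6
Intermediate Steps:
H = -14782
(H - 1*(-9782)) - o(209) = (-14782 - 1*(-9782)) - (-187)*sqrt(209) = (-14782 + 9782) + 187*sqrt(209) = -5000 + 187*sqrt(209)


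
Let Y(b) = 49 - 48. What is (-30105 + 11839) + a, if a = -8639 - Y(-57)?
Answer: -26906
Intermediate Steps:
Y(b) = 1
a = -8640 (a = -8639 - 1*1 = -8639 - 1 = -8640)
(-30105 + 11839) + a = (-30105 + 11839) - 8640 = -18266 - 8640 = -26906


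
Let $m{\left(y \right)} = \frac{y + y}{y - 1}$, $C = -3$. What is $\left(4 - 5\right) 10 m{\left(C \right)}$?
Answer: $-15$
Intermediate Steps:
$m{\left(y \right)} = \frac{2 y}{-1 + y}$
$\left(4 - 5\right) 10 m{\left(C \right)} = \left(4 - 5\right) 10 \cdot 2 \left(-3\right) \frac{1}{-1 - 3} = \left(-1\right) 10 \cdot 2 \left(-3\right) \frac{1}{-4} = - 10 \cdot 2 \left(-3\right) \left(- \frac{1}{4}\right) = \left(-10\right) \frac{3}{2} = -15$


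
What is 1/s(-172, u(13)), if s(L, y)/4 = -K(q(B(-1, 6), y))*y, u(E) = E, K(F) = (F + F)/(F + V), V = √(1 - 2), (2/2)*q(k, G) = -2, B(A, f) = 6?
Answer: -1/104 + I/208 ≈ -0.0096154 + 0.0048077*I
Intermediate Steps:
q(k, G) = -2
V = I (V = √(-1) = I ≈ 1.0*I)
K(F) = 2*F/(I + F) (K(F) = (F + F)/(F + I) = (2*F)/(I + F) = 2*F/(I + F))
s(L, y) = -4*y*(8/5 + 4*I/5) (s(L, y) = 4*(-2*(-2)/(I - 2)*y) = 4*(-2*(-2)/(-2 + I)*y) = 4*(-2*(-2)*((-2 - I)/5)*y) = 4*(-(8/5 + 4*I/5)*y) = 4*(-y*(8/5 + 4*I/5)) = -4*y*(8/5 + 4*I/5))
1/s(-172, u(13)) = 1/(-16/5*13*(2 + I)) = 1/(-416/5 - 208*I/5) = 5*(-416/5 + 208*I/5)/43264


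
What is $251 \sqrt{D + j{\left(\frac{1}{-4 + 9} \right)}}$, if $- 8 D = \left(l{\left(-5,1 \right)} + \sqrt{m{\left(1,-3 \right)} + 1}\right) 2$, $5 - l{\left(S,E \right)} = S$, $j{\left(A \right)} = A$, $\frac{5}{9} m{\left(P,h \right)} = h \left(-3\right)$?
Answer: $\frac{251 \sqrt{-230 - 5 \sqrt{430}}}{10} \approx 458.5 i$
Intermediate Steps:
$m{\left(P,h \right)} = - \frac{27 h}{5}$ ($m{\left(P,h \right)} = \frac{9 h \left(-3\right)}{5} = \frac{9 \left(- 3 h\right)}{5} = - \frac{27 h}{5}$)
$l{\left(S,E \right)} = 5 - S$
$D = - \frac{5}{2} - \frac{\sqrt{430}}{20}$ ($D = - \frac{\left(\left(5 - -5\right) + \sqrt{\left(- \frac{27}{5}\right) \left(-3\right) + 1}\right) 2}{8} = - \frac{\left(\left(5 + 5\right) + \sqrt{\frac{81}{5} + 1}\right) 2}{8} = - \frac{\left(10 + \sqrt{\frac{86}{5}}\right) 2}{8} = - \frac{\left(10 + \frac{\sqrt{430}}{5}\right) 2}{8} = - \frac{20 + \frac{2 \sqrt{430}}{5}}{8} = - \frac{5}{2} - \frac{\sqrt{430}}{20} \approx -3.5368$)
$251 \sqrt{D + j{\left(\frac{1}{-4 + 9} \right)}} = 251 \sqrt{\left(- \frac{5}{2} - \frac{\sqrt{430}}{20}\right) + \frac{1}{-4 + 9}} = 251 \sqrt{\left(- \frac{5}{2} - \frac{\sqrt{430}}{20}\right) + \frac{1}{5}} = 251 \sqrt{- \frac{23}{10} - \frac{\sqrt{430}}{20}}$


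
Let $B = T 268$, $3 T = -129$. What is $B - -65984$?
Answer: $54460$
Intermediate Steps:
$T = -43$ ($T = \frac{1}{3} \left(-129\right) = -43$)
$B = -11524$ ($B = \left(-43\right) 268 = -11524$)
$B - -65984 = -11524 - -65984 = -11524 + 65984 = 54460$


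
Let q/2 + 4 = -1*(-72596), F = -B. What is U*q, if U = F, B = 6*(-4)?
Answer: 3484416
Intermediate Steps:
B = -24
F = 24 (F = -1*(-24) = 24)
U = 24
q = 145184 (q = -8 + 2*(-1*(-72596)) = -8 + 2*72596 = -8 + 145192 = 145184)
U*q = 24*145184 = 3484416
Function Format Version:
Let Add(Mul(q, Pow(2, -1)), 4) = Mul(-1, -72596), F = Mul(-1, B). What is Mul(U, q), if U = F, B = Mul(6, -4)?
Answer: 3484416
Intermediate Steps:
B = -24
F = 24 (F = Mul(-1, -24) = 24)
U = 24
q = 145184 (q = Add(-8, Mul(2, Mul(-1, -72596))) = Add(-8, Mul(2, 72596)) = Add(-8, 145192) = 145184)
Mul(U, q) = Mul(24, 145184) = 3484416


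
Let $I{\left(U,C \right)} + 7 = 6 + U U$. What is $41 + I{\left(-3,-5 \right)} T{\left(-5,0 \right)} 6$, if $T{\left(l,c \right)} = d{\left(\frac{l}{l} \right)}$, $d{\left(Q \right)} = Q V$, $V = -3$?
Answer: $-103$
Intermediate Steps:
$I{\left(U,C \right)} = -1 + U^{2}$ ($I{\left(U,C \right)} = -7 + \left(6 + U U\right) = -7 + \left(6 + U^{2}\right) = -1 + U^{2}$)
$d{\left(Q \right)} = - 3 Q$ ($d{\left(Q \right)} = Q \left(-3\right) = - 3 Q$)
$T{\left(l,c \right)} = -3$ ($T{\left(l,c \right)} = - 3 \frac{l}{l} = \left(-3\right) 1 = -3$)
$41 + I{\left(-3,-5 \right)} T{\left(-5,0 \right)} 6 = 41 + \left(-1 + \left(-3\right)^{2}\right) \left(\left(-3\right) 6\right) = 41 + \left(-1 + 9\right) \left(-18\right) = 41 + 8 \left(-18\right) = 41 - 144 = -103$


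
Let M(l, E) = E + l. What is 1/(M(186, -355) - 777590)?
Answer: -1/777759 ≈ -1.2857e-6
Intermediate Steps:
1/(M(186, -355) - 777590) = 1/((-355 + 186) - 777590) = 1/(-169 - 777590) = 1/(-777759) = -1/777759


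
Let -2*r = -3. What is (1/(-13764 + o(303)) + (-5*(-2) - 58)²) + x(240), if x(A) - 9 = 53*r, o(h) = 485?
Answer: 63540013/26558 ≈ 2392.5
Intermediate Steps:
r = 3/2 (r = -½*(-3) = 3/2 ≈ 1.5000)
x(A) = 177/2 (x(A) = 9 + 53*(3/2) = 9 + 159/2 = 177/2)
(1/(-13764 + o(303)) + (-5*(-2) - 58)²) + x(240) = (1/(-13764 + 485) + (-5*(-2) - 58)²) + 177/2 = (1/(-13279) + (10 - 58)²) + 177/2 = (-1/13279 + (-48)²) + 177/2 = (-1/13279 + 2304) + 177/2 = 30594815/13279 + 177/2 = 63540013/26558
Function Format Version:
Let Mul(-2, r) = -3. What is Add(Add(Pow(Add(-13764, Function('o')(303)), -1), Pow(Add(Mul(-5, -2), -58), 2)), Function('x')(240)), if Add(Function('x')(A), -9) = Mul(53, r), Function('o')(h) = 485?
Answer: Rational(63540013, 26558) ≈ 2392.5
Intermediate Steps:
r = Rational(3, 2) (r = Mul(Rational(-1, 2), -3) = Rational(3, 2) ≈ 1.5000)
Function('x')(A) = Rational(177, 2) (Function('x')(A) = Add(9, Mul(53, Rational(3, 2))) = Add(9, Rational(159, 2)) = Rational(177, 2))
Add(Add(Pow(Add(-13764, Function('o')(303)), -1), Pow(Add(Mul(-5, -2), -58), 2)), Function('x')(240)) = Add(Add(Pow(Add(-13764, 485), -1), Pow(Add(Mul(-5, -2), -58), 2)), Rational(177, 2)) = Add(Add(Pow(-13279, -1), Pow(Add(10, -58), 2)), Rational(177, 2)) = Add(Add(Rational(-1, 13279), Pow(-48, 2)), Rational(177, 2)) = Add(Add(Rational(-1, 13279), 2304), Rational(177, 2)) = Add(Rational(30594815, 13279), Rational(177, 2)) = Rational(63540013, 26558)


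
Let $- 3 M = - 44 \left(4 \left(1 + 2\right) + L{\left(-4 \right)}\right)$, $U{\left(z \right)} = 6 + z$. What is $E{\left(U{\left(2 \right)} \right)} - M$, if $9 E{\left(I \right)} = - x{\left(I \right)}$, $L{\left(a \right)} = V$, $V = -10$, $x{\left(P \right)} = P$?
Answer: $- \frac{272}{9} \approx -30.222$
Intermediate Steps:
$L{\left(a \right)} = -10$
$E{\left(I \right)} = - \frac{I}{9}$ ($E{\left(I \right)} = \frac{\left(-1\right) I}{9} = - \frac{I}{9}$)
$M = \frac{88}{3}$ ($M = - \frac{\left(-44\right) \left(4 \left(1 + 2\right) - 10\right)}{3} = - \frac{\left(-44\right) \left(4 \cdot 3 - 10\right)}{3} = - \frac{\left(-44\right) \left(12 - 10\right)}{3} = - \frac{\left(-44\right) 2}{3} = \left(- \frac{1}{3}\right) \left(-88\right) = \frac{88}{3} \approx 29.333$)
$E{\left(U{\left(2 \right)} \right)} - M = - \frac{6 + 2}{9} - \frac{88}{3} = \left(- \frac{1}{9}\right) 8 - \frac{88}{3} = - \frac{8}{9} - \frac{88}{3} = - \frac{272}{9}$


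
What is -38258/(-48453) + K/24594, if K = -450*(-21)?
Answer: 233133017/198608847 ≈ 1.1738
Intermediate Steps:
K = 9450
-38258/(-48453) + K/24594 = -38258/(-48453) + 9450/24594 = -38258*(-1/48453) + 9450*(1/24594) = 38258/48453 + 1575/4099 = 233133017/198608847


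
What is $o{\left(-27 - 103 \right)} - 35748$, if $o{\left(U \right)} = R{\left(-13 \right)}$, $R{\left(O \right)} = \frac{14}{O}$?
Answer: $- \frac{464738}{13} \approx -35749.0$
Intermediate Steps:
$o{\left(U \right)} = - \frac{14}{13}$ ($o{\left(U \right)} = \frac{14}{-13} = 14 \left(- \frac{1}{13}\right) = - \frac{14}{13}$)
$o{\left(-27 - 103 \right)} - 35748 = - \frac{14}{13} - 35748 = - \frac{464738}{13}$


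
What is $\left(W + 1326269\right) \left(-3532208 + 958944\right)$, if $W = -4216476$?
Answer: $7437265625648$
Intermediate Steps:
$\left(W + 1326269\right) \left(-3532208 + 958944\right) = \left(-4216476 + 1326269\right) \left(-3532208 + 958944\right) = \left(-2890207\right) \left(-2573264\right) = 7437265625648$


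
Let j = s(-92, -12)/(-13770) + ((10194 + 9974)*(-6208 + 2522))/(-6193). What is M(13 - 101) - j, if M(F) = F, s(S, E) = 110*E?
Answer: -34372134980/2842587 ≈ -12092.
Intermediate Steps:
j = 34121987324/2842587 (j = (110*(-12))/(-13770) + ((10194 + 9974)*(-6208 + 2522))/(-6193) = -1320*(-1/13770) + (20168*(-3686))*(-1/6193) = 44/459 - 74339248*(-1/6193) = 44/459 + 74339248/6193 = 34121987324/2842587 ≈ 12004.)
M(13 - 101) - j = (13 - 101) - 1*34121987324/2842587 = -88 - 34121987324/2842587 = -34372134980/2842587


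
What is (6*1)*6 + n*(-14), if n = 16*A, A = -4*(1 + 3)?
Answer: 3620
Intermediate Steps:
A = -16 (A = -4*4 = -16)
n = -256 (n = 16*(-16) = -256)
(6*1)*6 + n*(-14) = (6*1)*6 - 256*(-14) = 6*6 + 3584 = 36 + 3584 = 3620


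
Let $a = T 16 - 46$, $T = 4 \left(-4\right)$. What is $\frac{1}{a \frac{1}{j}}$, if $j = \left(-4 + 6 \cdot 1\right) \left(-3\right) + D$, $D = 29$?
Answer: $- \frac{23}{302} \approx -0.076159$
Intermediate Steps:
$T = -16$
$a = -302$ ($a = \left(-16\right) 16 - 46 = -256 - 46 = -302$)
$j = 23$ ($j = \left(-4 + 6 \cdot 1\right) \left(-3\right) + 29 = \left(-4 + 6\right) \left(-3\right) + 29 = 2 \left(-3\right) + 29 = -6 + 29 = 23$)
$\frac{1}{a \frac{1}{j}} = \frac{1}{\left(-302\right) \frac{1}{23}} = \frac{1}{- \frac{302}{23}} = - \frac{23}{302}$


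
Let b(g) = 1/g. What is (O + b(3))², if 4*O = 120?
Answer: 8281/9 ≈ 920.11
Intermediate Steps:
O = 30 (O = (¼)*120 = 30)
(O + b(3))² = (30 + 1/3)² = (30 + ⅓)² = (91/3)² = 8281/9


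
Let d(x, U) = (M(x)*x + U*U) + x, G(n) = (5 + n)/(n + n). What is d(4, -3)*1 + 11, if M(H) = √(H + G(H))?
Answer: 24 + √82 ≈ 33.055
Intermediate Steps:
G(n) = (5 + n)/(2*n) (G(n) = (5 + n)/((2*n)) = (5 + n)*(1/(2*n)) = (5 + n)/(2*n))
M(H) = √(H + (5 + H)/(2*H))
d(x, U) = x + U² + x*√(2 + 4*x + 10/x)/2 (d(x, U) = ((√(2 + 4*x + 10/x)/2)*x + U*U) + x = (x*√(2 + 4*x + 10/x)/2 + U²) + x = (U² + x*√(2 + 4*x + 10/x)/2) + x = x + U² + x*√(2 + 4*x + 10/x)/2)
d(4, -3)*1 + 11 = (4 + (-3)² + (½)*4*√(2 + 4*4 + 10/4))*1 + 11 = (4 + 9 + (½)*4*√(2 + 16 + 10*(¼)))*1 + 11 = (4 + 9 + (½)*4*√(2 + 16 + 5/2))*1 + 11 = (4 + 9 + (½)*4*√(41/2))*1 + 11 = (4 + 9 + (½)*4*(√82/2))*1 + 11 = (4 + 9 + √82)*1 + 11 = (13 + √82)*1 + 11 = (13 + √82) + 11 = 24 + √82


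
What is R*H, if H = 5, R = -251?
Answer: -1255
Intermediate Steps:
R*H = -251*5 = -1255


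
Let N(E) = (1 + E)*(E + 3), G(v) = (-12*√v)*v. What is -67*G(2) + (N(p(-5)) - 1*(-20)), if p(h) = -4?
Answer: 23 + 1608*√2 ≈ 2297.1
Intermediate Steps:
G(v) = -12*v^(3/2)
N(E) = (1 + E)*(3 + E)
-67*G(2) + (N(p(-5)) - 1*(-20)) = -(-804)*2^(3/2) + ((3 + (-4)² + 4*(-4)) - 1*(-20)) = -(-804)*2*√2 + ((3 + 16 - 16) + 20) = -(-1608)*√2 + (3 + 20) = 1608*√2 + 23 = 23 + 1608*√2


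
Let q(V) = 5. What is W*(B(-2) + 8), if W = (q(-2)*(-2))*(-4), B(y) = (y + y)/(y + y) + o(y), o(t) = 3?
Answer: 480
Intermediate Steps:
B(y) = 4 (B(y) = (y + y)/(y + y) + 3 = (2*y)/((2*y)) + 3 = (2*y)*(1/(2*y)) + 3 = 1 + 3 = 4)
W = 40 (W = (5*(-2))*(-4) = -10*(-4) = 40)
W*(B(-2) + 8) = 40*(4 + 8) = 40*12 = 480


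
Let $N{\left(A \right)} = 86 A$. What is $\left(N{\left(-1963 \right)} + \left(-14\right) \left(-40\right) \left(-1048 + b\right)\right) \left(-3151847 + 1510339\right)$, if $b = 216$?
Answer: $1041927504904$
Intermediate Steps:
$\left(N{\left(-1963 \right)} + \left(-14\right) \left(-40\right) \left(-1048 + b\right)\right) \left(-3151847 + 1510339\right) = \left(86 \left(-1963\right) + \left(-14\right) \left(-40\right) \left(-1048 + 216\right)\right) \left(-3151847 + 1510339\right) = \left(-168818 + 560 \left(-832\right)\right) \left(-1641508\right) = \left(-168818 - 465920\right) \left(-1641508\right) = \left(-634738\right) \left(-1641508\right) = 1041927504904$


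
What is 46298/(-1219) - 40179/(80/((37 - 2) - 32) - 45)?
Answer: 144388213/67045 ≈ 2153.6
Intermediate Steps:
46298/(-1219) - 40179/(80/((37 - 2) - 32) - 45) = 46298*(-1/1219) - 40179/(80/(35 - 32) - 45) = -46298/1219 - 40179/(80/3 - 45) = -46298/1219 - 40179/(-55/3) = -46298/1219 - 40179*(-3/55) = -46298/1219 + 120537/55 = 144388213/67045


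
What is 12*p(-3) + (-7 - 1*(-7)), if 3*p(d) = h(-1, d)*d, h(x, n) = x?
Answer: 12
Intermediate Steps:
p(d) = -d/3 (p(d) = (-d)/3 = -d/3)
12*p(-3) + (-7 - 1*(-7)) = 12*(-⅓*(-3)) + (-7 - 1*(-7)) = 12*1 + (-7 + 7) = 12 + 0 = 12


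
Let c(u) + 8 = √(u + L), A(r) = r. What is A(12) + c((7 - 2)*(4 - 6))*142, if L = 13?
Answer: -1124 + 142*√3 ≈ -878.05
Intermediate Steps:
c(u) = -8 + √(13 + u) (c(u) = -8 + √(u + 13) = -8 + √(13 + u))
A(12) + c((7 - 2)*(4 - 6))*142 = 12 + (-8 + √(13 + (7 - 2)*(4 - 6)))*142 = 12 + (-8 + √(13 + 5*(-2)))*142 = 12 + (-8 + √(13 - 10))*142 = 12 + (-8 + √3)*142 = 12 + (-1136 + 142*√3) = -1124 + 142*√3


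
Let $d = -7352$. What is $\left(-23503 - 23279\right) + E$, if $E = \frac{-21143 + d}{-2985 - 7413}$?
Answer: $- \frac{486410741}{10398} \approx -46779.0$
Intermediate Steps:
$E = \frac{28495}{10398}$ ($E = \frac{-21143 - 7352}{-2985 - 7413} = - \frac{28495}{-10398} = \left(-28495\right) \left(- \frac{1}{10398}\right) = \frac{28495}{10398} \approx 2.7404$)
$\left(-23503 - 23279\right) + E = \left(-23503 - 23279\right) + \frac{28495}{10398} = -46782 + \frac{28495}{10398} = - \frac{486410741}{10398}$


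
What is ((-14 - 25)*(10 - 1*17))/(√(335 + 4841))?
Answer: 273*√1294/2588 ≈ 3.7946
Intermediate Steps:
((-14 - 25)*(10 - 1*17))/(√(335 + 4841)) = (-39*(10 - 17))/(√5176) = (-39*(-7))/((2*√1294)) = 273*(√1294/2588) = 273*√1294/2588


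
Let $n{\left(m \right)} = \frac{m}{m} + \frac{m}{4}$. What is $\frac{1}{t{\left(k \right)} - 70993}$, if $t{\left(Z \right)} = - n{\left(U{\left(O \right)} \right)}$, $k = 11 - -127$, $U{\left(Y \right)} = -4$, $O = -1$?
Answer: $- \frac{1}{70993} \approx -1.4086 \cdot 10^{-5}$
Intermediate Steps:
$k = 138$ ($k = 11 + 127 = 138$)
$n{\left(m \right)} = 1 + \frac{m}{4}$ ($n{\left(m \right)} = 1 + m \frac{1}{4} = 1 + \frac{m}{4}$)
$t{\left(Z \right)} = 0$ ($t{\left(Z \right)} = - (1 + \frac{1}{4} \left(-4\right)) = - (1 - 1) = \left(-1\right) 0 = 0$)
$\frac{1}{t{\left(k \right)} - 70993} = \frac{1}{0 - 70993} = \frac{1}{-70993} = - \frac{1}{70993}$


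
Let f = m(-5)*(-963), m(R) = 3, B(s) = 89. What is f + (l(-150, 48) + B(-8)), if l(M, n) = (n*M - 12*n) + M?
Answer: -10726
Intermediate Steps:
l(M, n) = M - 12*n + M*n (l(M, n) = (M*n - 12*n) + M = (-12*n + M*n) + M = M - 12*n + M*n)
f = -2889 (f = 3*(-963) = -2889)
f + (l(-150, 48) + B(-8)) = -2889 + ((-150 - 12*48 - 150*48) + 89) = -2889 + ((-150 - 576 - 7200) + 89) = -2889 + (-7926 + 89) = -2889 - 7837 = -10726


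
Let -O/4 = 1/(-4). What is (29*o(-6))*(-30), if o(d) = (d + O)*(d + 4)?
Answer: -8700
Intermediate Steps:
O = 1 (O = -4/(-4) = -4*(-1/4) = 1)
o(d) = (1 + d)*(4 + d) (o(d) = (d + 1)*(d + 4) = (1 + d)*(4 + d))
(29*o(-6))*(-30) = (29*(4 + (-6)**2 + 5*(-6)))*(-30) = (29*(4 + 36 - 30))*(-30) = (29*10)*(-30) = 290*(-30) = -8700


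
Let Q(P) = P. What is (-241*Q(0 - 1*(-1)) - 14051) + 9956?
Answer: -4336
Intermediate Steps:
(-241*Q(0 - 1*(-1)) - 14051) + 9956 = (-241*(0 - 1*(-1)) - 14051) + 9956 = (-241*(0 + 1) - 14051) + 9956 = (-241*1 - 14051) + 9956 = (-241 - 14051) + 9956 = -14292 + 9956 = -4336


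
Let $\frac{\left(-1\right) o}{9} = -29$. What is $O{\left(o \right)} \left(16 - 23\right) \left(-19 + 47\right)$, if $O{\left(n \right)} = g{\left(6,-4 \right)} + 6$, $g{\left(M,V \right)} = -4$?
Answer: $-392$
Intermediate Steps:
$o = 261$ ($o = \left(-9\right) \left(-29\right) = 261$)
$O{\left(n \right)} = 2$ ($O{\left(n \right)} = -4 + 6 = 2$)
$O{\left(o \right)} \left(16 - 23\right) \left(-19 + 47\right) = 2 \left(16 - 23\right) \left(-19 + 47\right) = 2 \left(\left(-7\right) 28\right) = 2 \left(-196\right) = -392$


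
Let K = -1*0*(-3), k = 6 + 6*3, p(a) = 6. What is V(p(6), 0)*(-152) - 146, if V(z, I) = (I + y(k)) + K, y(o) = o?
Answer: -3794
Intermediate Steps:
k = 24 (k = 6 + 18 = 24)
K = 0 (K = 0*(-3) = 0)
V(z, I) = 24 + I (V(z, I) = (I + 24) + 0 = (24 + I) + 0 = 24 + I)
V(p(6), 0)*(-152) - 146 = (24 + 0)*(-152) - 146 = 24*(-152) - 146 = -3648 - 146 = -3794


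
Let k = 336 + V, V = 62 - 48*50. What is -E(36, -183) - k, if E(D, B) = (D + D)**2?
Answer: -3182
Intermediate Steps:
E(D, B) = 4*D**2 (E(D, B) = (2*D)**2 = 4*D**2)
V = -2338 (V = 62 - 2400 = -2338)
k = -2002 (k = 336 - 2338 = -2002)
-E(36, -183) - k = -4*36**2 - 1*(-2002) = -4*1296 + 2002 = -1*5184 + 2002 = -5184 + 2002 = -3182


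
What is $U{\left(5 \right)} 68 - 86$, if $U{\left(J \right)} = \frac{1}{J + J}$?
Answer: $- \frac{396}{5} \approx -79.2$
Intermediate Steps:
$U{\left(J \right)} = \frac{1}{2 J}$
$U{\left(5 \right)} 68 - 86 = \frac{1}{2 \cdot 5} \cdot 68 - 86 = \frac{1}{2} \cdot \frac{1}{5} \cdot 68 - 86 = \frac{1}{10} \cdot 68 - 86 = \frac{34}{5} - 86 = - \frac{396}{5}$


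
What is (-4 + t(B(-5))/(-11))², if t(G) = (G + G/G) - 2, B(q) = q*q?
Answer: 4624/121 ≈ 38.215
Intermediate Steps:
B(q) = q²
t(G) = -1 + G (t(G) = (G + 1) - 2 = (1 + G) - 2 = -1 + G)
(-4 + t(B(-5))/(-11))² = (-4 + (-1 + (-5)²)/(-11))² = (-4 + (-1 + 25)*(-1/11))² = (-4 + 24*(-1/11))² = (-4 - 24/11)² = (-68/11)² = 4624/121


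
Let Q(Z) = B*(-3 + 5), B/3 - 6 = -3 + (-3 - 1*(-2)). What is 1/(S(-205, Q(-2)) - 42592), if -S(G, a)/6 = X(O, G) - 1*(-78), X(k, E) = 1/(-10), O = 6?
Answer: -5/215297 ≈ -2.3224e-5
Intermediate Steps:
B = 6 (B = 18 + 3*(-3 + (-3 - 1*(-2))) = 18 + 3*(-3 + (-3 + 2)) = 18 + 3*(-3 - 1) = 18 + 3*(-4) = 18 - 12 = 6)
X(k, E) = -1/10
Q(Z) = 12 (Q(Z) = 6*(-3 + 5) = 6*2 = 12)
S(G, a) = -2337/5 (S(G, a) = -6*(-1/10 - 1*(-78)) = -6*(-1/10 + 78) = -6*779/10 = -2337/5)
1/(S(-205, Q(-2)) - 42592) = 1/(-2337/5 - 42592) = 1/(-215297/5) = -5/215297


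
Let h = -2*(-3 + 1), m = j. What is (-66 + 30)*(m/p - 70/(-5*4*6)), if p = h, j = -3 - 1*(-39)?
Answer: -345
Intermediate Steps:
j = 36 (j = -3 + 39 = 36)
m = 36
h = 4 (h = -2*(-2) = 4)
p = 4
(-66 + 30)*(m/p - 70/(-5*4*6)) = (-66 + 30)*(36/4 - 70/(-5*4*6)) = -36*(36*(¼) - 70/((-20*6))) = -36*(9 - 70/(-120)) = -36*(9 - 70*(-1/120)) = -36*(9 + 7/12) = -36*115/12 = -345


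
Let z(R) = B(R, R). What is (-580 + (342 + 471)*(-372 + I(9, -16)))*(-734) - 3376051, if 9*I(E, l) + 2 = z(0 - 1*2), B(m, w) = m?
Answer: 657908735/3 ≈ 2.1930e+8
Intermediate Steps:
z(R) = R
I(E, l) = -4/9 (I(E, l) = -2/9 + (0 - 1*2)/9 = -2/9 + (0 - 2)/9 = -2/9 + (1/9)*(-2) = -2/9 - 2/9 = -4/9)
(-580 + (342 + 471)*(-372 + I(9, -16)))*(-734) - 3376051 = (-580 + (342 + 471)*(-372 - 4/9))*(-734) - 3376051 = (-580 + 813*(-3352/9))*(-734) - 3376051 = (-580 - 908392/3)*(-734) - 3376051 = -910132/3*(-734) - 3376051 = 668036888/3 - 3376051 = 657908735/3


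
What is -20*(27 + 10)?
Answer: -740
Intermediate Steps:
-20*(27 + 10) = -20*37 = -740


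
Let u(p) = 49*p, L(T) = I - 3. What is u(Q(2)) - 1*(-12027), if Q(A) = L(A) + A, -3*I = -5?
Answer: 36179/3 ≈ 12060.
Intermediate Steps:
I = 5/3 (I = -1/3*(-5) = 5/3 ≈ 1.6667)
L(T) = -4/3 (L(T) = 5/3 - 3 = -4/3)
Q(A) = -4/3 + A
u(Q(2)) - 1*(-12027) = 49*(-4/3 + 2) - 1*(-12027) = 49*(2/3) + 12027 = 98/3 + 12027 = 36179/3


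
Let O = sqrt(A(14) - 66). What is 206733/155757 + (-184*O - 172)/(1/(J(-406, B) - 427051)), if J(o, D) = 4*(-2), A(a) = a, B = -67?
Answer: 3813665978923/51919 + 157157712*I*sqrt(13) ≈ 7.3454e+7 + 5.6664e+8*I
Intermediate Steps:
O = 2*I*sqrt(13) (O = sqrt(14 - 66) = sqrt(-52) = 2*I*sqrt(13) ≈ 7.2111*I)
J(o, D) = -8
206733/155757 + (-184*O - 172)/(1/(J(-406, B) - 427051)) = 206733/155757 + (-368*I*sqrt(13) - 172)/(1/(-8 - 427051)) = 206733*(1/155757) + (-368*I*sqrt(13) - 172)/(1/(-427059)) = 68911/51919 + (-172 - 368*I*sqrt(13))/(-1/427059) = 68911/51919 + (-172 - 368*I*sqrt(13))*(-427059) = 68911/51919 + (73454148 + 157157712*I*sqrt(13)) = 3813665978923/51919 + 157157712*I*sqrt(13)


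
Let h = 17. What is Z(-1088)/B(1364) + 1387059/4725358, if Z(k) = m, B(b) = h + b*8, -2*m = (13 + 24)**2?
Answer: 5962330130/25821718791 ≈ 0.23090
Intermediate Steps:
m = -1369/2 (m = -(13 + 24)**2/2 = -1/2*37**2 = -1/2*1369 = -1369/2 ≈ -684.50)
B(b) = 17 + 8*b (B(b) = 17 + b*8 = 17 + 8*b)
Z(k) = -1369/2
Z(-1088)/B(1364) + 1387059/4725358 = -1369/(2*(17 + 8*1364)) + 1387059/4725358 = -1369/(2*(17 + 10912)) + 1387059*(1/4725358) = -1369/2/10929 + 1387059/4725358 = -1369/2*1/10929 + 1387059/4725358 = -1369/21858 + 1387059/4725358 = 5962330130/25821718791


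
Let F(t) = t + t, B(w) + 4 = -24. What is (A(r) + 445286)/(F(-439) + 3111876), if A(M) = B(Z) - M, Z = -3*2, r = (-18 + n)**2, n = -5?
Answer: 444729/3110998 ≈ 0.14295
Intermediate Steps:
r = 529 (r = (-18 - 5)**2 = (-23)**2 = 529)
Z = -6
B(w) = -28 (B(w) = -4 - 24 = -28)
F(t) = 2*t
A(M) = -28 - M
(A(r) + 445286)/(F(-439) + 3111876) = ((-28 - 1*529) + 445286)/(2*(-439) + 3111876) = ((-28 - 529) + 445286)/(-878 + 3111876) = (-557 + 445286)/3110998 = 444729*(1/3110998) = 444729/3110998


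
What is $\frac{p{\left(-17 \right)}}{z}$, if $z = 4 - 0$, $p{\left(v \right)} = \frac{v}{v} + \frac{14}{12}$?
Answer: $\frac{13}{24} \approx 0.54167$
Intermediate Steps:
$p{\left(v \right)} = \frac{13}{6}$ ($p{\left(v \right)} = 1 + 14 \cdot \frac{1}{12} = 1 + \frac{7}{6} = \frac{13}{6}$)
$z = 4$ ($z = 4 + 0 = 4$)
$\frac{p{\left(-17 \right)}}{z} = \frac{13}{6 \cdot 4} = \frac{13}{6} \cdot \frac{1}{4} = \frac{13}{24}$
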